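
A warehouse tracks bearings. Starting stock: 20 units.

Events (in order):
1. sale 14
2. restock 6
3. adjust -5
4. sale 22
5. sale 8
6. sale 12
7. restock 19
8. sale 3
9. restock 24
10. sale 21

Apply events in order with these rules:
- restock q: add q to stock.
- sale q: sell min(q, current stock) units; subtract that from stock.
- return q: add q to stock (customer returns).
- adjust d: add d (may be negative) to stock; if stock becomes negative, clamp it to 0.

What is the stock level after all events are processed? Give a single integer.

Processing events:
Start: stock = 20
  Event 1 (sale 14): sell min(14,20)=14. stock: 20 - 14 = 6. total_sold = 14
  Event 2 (restock 6): 6 + 6 = 12
  Event 3 (adjust -5): 12 + -5 = 7
  Event 4 (sale 22): sell min(22,7)=7. stock: 7 - 7 = 0. total_sold = 21
  Event 5 (sale 8): sell min(8,0)=0. stock: 0 - 0 = 0. total_sold = 21
  Event 6 (sale 12): sell min(12,0)=0. stock: 0 - 0 = 0. total_sold = 21
  Event 7 (restock 19): 0 + 19 = 19
  Event 8 (sale 3): sell min(3,19)=3. stock: 19 - 3 = 16. total_sold = 24
  Event 9 (restock 24): 16 + 24 = 40
  Event 10 (sale 21): sell min(21,40)=21. stock: 40 - 21 = 19. total_sold = 45
Final: stock = 19, total_sold = 45

Answer: 19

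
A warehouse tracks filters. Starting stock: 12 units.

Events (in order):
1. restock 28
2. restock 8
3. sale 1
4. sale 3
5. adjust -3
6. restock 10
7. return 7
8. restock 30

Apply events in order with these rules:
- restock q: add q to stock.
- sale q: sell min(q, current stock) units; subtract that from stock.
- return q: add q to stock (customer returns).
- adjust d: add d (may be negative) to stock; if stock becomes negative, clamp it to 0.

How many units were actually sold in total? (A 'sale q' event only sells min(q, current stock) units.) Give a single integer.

Answer: 4

Derivation:
Processing events:
Start: stock = 12
  Event 1 (restock 28): 12 + 28 = 40
  Event 2 (restock 8): 40 + 8 = 48
  Event 3 (sale 1): sell min(1,48)=1. stock: 48 - 1 = 47. total_sold = 1
  Event 4 (sale 3): sell min(3,47)=3. stock: 47 - 3 = 44. total_sold = 4
  Event 5 (adjust -3): 44 + -3 = 41
  Event 6 (restock 10): 41 + 10 = 51
  Event 7 (return 7): 51 + 7 = 58
  Event 8 (restock 30): 58 + 30 = 88
Final: stock = 88, total_sold = 4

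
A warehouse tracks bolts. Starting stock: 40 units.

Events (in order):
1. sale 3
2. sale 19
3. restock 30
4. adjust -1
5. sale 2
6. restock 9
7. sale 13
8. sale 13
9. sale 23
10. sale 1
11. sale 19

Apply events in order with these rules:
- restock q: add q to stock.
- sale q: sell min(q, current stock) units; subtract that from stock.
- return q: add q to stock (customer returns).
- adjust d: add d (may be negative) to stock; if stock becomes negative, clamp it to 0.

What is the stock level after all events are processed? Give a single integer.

Processing events:
Start: stock = 40
  Event 1 (sale 3): sell min(3,40)=3. stock: 40 - 3 = 37. total_sold = 3
  Event 2 (sale 19): sell min(19,37)=19. stock: 37 - 19 = 18. total_sold = 22
  Event 3 (restock 30): 18 + 30 = 48
  Event 4 (adjust -1): 48 + -1 = 47
  Event 5 (sale 2): sell min(2,47)=2. stock: 47 - 2 = 45. total_sold = 24
  Event 6 (restock 9): 45 + 9 = 54
  Event 7 (sale 13): sell min(13,54)=13. stock: 54 - 13 = 41. total_sold = 37
  Event 8 (sale 13): sell min(13,41)=13. stock: 41 - 13 = 28. total_sold = 50
  Event 9 (sale 23): sell min(23,28)=23. stock: 28 - 23 = 5. total_sold = 73
  Event 10 (sale 1): sell min(1,5)=1. stock: 5 - 1 = 4. total_sold = 74
  Event 11 (sale 19): sell min(19,4)=4. stock: 4 - 4 = 0. total_sold = 78
Final: stock = 0, total_sold = 78

Answer: 0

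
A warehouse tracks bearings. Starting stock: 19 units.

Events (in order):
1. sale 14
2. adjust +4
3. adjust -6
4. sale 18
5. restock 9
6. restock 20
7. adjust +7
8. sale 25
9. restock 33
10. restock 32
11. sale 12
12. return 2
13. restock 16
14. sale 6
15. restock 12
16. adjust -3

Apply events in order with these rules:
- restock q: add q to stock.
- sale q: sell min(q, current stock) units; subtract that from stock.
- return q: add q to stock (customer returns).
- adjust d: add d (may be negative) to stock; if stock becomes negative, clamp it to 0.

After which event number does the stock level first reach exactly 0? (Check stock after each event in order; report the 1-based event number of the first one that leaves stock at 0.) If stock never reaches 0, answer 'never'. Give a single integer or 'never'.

Processing events:
Start: stock = 19
  Event 1 (sale 14): sell min(14,19)=14. stock: 19 - 14 = 5. total_sold = 14
  Event 2 (adjust +4): 5 + 4 = 9
  Event 3 (adjust -6): 9 + -6 = 3
  Event 4 (sale 18): sell min(18,3)=3. stock: 3 - 3 = 0. total_sold = 17
  Event 5 (restock 9): 0 + 9 = 9
  Event 6 (restock 20): 9 + 20 = 29
  Event 7 (adjust +7): 29 + 7 = 36
  Event 8 (sale 25): sell min(25,36)=25. stock: 36 - 25 = 11. total_sold = 42
  Event 9 (restock 33): 11 + 33 = 44
  Event 10 (restock 32): 44 + 32 = 76
  Event 11 (sale 12): sell min(12,76)=12. stock: 76 - 12 = 64. total_sold = 54
  Event 12 (return 2): 64 + 2 = 66
  Event 13 (restock 16): 66 + 16 = 82
  Event 14 (sale 6): sell min(6,82)=6. stock: 82 - 6 = 76. total_sold = 60
  Event 15 (restock 12): 76 + 12 = 88
  Event 16 (adjust -3): 88 + -3 = 85
Final: stock = 85, total_sold = 60

First zero at event 4.

Answer: 4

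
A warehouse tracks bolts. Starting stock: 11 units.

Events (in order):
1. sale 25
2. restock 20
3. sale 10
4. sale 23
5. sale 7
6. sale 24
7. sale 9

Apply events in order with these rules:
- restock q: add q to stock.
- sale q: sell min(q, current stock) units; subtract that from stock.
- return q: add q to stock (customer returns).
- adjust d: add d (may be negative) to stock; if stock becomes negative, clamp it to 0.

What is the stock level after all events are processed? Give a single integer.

Answer: 0

Derivation:
Processing events:
Start: stock = 11
  Event 1 (sale 25): sell min(25,11)=11. stock: 11 - 11 = 0. total_sold = 11
  Event 2 (restock 20): 0 + 20 = 20
  Event 3 (sale 10): sell min(10,20)=10. stock: 20 - 10 = 10. total_sold = 21
  Event 4 (sale 23): sell min(23,10)=10. stock: 10 - 10 = 0. total_sold = 31
  Event 5 (sale 7): sell min(7,0)=0. stock: 0 - 0 = 0. total_sold = 31
  Event 6 (sale 24): sell min(24,0)=0. stock: 0 - 0 = 0. total_sold = 31
  Event 7 (sale 9): sell min(9,0)=0. stock: 0 - 0 = 0. total_sold = 31
Final: stock = 0, total_sold = 31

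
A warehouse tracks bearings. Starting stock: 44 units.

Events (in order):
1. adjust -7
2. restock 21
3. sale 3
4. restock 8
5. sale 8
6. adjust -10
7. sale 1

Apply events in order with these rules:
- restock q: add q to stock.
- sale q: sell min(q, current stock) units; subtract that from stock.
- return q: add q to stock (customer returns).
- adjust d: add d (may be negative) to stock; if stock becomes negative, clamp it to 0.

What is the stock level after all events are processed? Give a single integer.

Processing events:
Start: stock = 44
  Event 1 (adjust -7): 44 + -7 = 37
  Event 2 (restock 21): 37 + 21 = 58
  Event 3 (sale 3): sell min(3,58)=3. stock: 58 - 3 = 55. total_sold = 3
  Event 4 (restock 8): 55 + 8 = 63
  Event 5 (sale 8): sell min(8,63)=8. stock: 63 - 8 = 55. total_sold = 11
  Event 6 (adjust -10): 55 + -10 = 45
  Event 7 (sale 1): sell min(1,45)=1. stock: 45 - 1 = 44. total_sold = 12
Final: stock = 44, total_sold = 12

Answer: 44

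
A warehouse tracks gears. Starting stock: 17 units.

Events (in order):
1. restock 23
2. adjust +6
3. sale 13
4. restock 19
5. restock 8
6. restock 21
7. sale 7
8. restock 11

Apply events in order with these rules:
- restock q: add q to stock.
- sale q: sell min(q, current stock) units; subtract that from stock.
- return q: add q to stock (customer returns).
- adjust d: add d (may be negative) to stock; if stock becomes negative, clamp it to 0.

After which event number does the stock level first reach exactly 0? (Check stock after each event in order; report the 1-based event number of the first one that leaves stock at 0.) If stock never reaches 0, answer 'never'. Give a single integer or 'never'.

Processing events:
Start: stock = 17
  Event 1 (restock 23): 17 + 23 = 40
  Event 2 (adjust +6): 40 + 6 = 46
  Event 3 (sale 13): sell min(13,46)=13. stock: 46 - 13 = 33. total_sold = 13
  Event 4 (restock 19): 33 + 19 = 52
  Event 5 (restock 8): 52 + 8 = 60
  Event 6 (restock 21): 60 + 21 = 81
  Event 7 (sale 7): sell min(7,81)=7. stock: 81 - 7 = 74. total_sold = 20
  Event 8 (restock 11): 74 + 11 = 85
Final: stock = 85, total_sold = 20

Stock never reaches 0.

Answer: never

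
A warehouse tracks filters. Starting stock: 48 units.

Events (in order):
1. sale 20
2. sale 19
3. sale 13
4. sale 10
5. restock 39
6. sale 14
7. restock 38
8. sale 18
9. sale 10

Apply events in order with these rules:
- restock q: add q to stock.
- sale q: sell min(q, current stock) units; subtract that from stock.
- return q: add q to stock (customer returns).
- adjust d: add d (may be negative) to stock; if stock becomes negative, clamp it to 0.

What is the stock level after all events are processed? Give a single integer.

Answer: 35

Derivation:
Processing events:
Start: stock = 48
  Event 1 (sale 20): sell min(20,48)=20. stock: 48 - 20 = 28. total_sold = 20
  Event 2 (sale 19): sell min(19,28)=19. stock: 28 - 19 = 9. total_sold = 39
  Event 3 (sale 13): sell min(13,9)=9. stock: 9 - 9 = 0. total_sold = 48
  Event 4 (sale 10): sell min(10,0)=0. stock: 0 - 0 = 0. total_sold = 48
  Event 5 (restock 39): 0 + 39 = 39
  Event 6 (sale 14): sell min(14,39)=14. stock: 39 - 14 = 25. total_sold = 62
  Event 7 (restock 38): 25 + 38 = 63
  Event 8 (sale 18): sell min(18,63)=18. stock: 63 - 18 = 45. total_sold = 80
  Event 9 (sale 10): sell min(10,45)=10. stock: 45 - 10 = 35. total_sold = 90
Final: stock = 35, total_sold = 90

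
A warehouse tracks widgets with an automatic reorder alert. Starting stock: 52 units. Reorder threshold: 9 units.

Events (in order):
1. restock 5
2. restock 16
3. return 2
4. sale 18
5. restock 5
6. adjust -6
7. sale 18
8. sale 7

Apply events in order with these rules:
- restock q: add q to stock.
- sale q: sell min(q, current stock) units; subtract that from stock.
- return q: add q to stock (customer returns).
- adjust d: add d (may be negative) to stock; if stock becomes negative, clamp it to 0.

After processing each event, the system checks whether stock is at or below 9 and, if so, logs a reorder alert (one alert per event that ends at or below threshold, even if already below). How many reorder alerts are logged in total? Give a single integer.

Processing events:
Start: stock = 52
  Event 1 (restock 5): 52 + 5 = 57
  Event 2 (restock 16): 57 + 16 = 73
  Event 3 (return 2): 73 + 2 = 75
  Event 4 (sale 18): sell min(18,75)=18. stock: 75 - 18 = 57. total_sold = 18
  Event 5 (restock 5): 57 + 5 = 62
  Event 6 (adjust -6): 62 + -6 = 56
  Event 7 (sale 18): sell min(18,56)=18. stock: 56 - 18 = 38. total_sold = 36
  Event 8 (sale 7): sell min(7,38)=7. stock: 38 - 7 = 31. total_sold = 43
Final: stock = 31, total_sold = 43

Checking against threshold 9:
  After event 1: stock=57 > 9
  After event 2: stock=73 > 9
  After event 3: stock=75 > 9
  After event 4: stock=57 > 9
  After event 5: stock=62 > 9
  After event 6: stock=56 > 9
  After event 7: stock=38 > 9
  After event 8: stock=31 > 9
Alert events: []. Count = 0

Answer: 0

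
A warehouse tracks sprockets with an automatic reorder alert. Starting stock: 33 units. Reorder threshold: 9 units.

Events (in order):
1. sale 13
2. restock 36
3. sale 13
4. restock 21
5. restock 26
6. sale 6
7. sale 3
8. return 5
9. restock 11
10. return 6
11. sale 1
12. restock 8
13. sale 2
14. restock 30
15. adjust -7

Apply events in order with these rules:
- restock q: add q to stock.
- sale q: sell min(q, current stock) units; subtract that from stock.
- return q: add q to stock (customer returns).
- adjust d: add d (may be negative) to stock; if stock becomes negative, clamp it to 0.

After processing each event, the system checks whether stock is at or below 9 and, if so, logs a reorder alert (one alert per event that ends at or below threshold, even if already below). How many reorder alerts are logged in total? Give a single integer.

Processing events:
Start: stock = 33
  Event 1 (sale 13): sell min(13,33)=13. stock: 33 - 13 = 20. total_sold = 13
  Event 2 (restock 36): 20 + 36 = 56
  Event 3 (sale 13): sell min(13,56)=13. stock: 56 - 13 = 43. total_sold = 26
  Event 4 (restock 21): 43 + 21 = 64
  Event 5 (restock 26): 64 + 26 = 90
  Event 6 (sale 6): sell min(6,90)=6. stock: 90 - 6 = 84. total_sold = 32
  Event 7 (sale 3): sell min(3,84)=3. stock: 84 - 3 = 81. total_sold = 35
  Event 8 (return 5): 81 + 5 = 86
  Event 9 (restock 11): 86 + 11 = 97
  Event 10 (return 6): 97 + 6 = 103
  Event 11 (sale 1): sell min(1,103)=1. stock: 103 - 1 = 102. total_sold = 36
  Event 12 (restock 8): 102 + 8 = 110
  Event 13 (sale 2): sell min(2,110)=2. stock: 110 - 2 = 108. total_sold = 38
  Event 14 (restock 30): 108 + 30 = 138
  Event 15 (adjust -7): 138 + -7 = 131
Final: stock = 131, total_sold = 38

Checking against threshold 9:
  After event 1: stock=20 > 9
  After event 2: stock=56 > 9
  After event 3: stock=43 > 9
  After event 4: stock=64 > 9
  After event 5: stock=90 > 9
  After event 6: stock=84 > 9
  After event 7: stock=81 > 9
  After event 8: stock=86 > 9
  After event 9: stock=97 > 9
  After event 10: stock=103 > 9
  After event 11: stock=102 > 9
  After event 12: stock=110 > 9
  After event 13: stock=108 > 9
  After event 14: stock=138 > 9
  After event 15: stock=131 > 9
Alert events: []. Count = 0

Answer: 0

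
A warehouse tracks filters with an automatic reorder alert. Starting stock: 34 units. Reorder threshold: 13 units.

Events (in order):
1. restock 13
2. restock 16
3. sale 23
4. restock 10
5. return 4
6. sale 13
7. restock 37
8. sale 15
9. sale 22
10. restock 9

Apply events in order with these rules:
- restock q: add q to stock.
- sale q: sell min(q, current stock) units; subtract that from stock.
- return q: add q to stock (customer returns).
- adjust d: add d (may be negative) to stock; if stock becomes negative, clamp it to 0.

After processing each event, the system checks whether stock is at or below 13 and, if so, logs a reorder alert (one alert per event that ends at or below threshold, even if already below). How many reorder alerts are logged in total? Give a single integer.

Processing events:
Start: stock = 34
  Event 1 (restock 13): 34 + 13 = 47
  Event 2 (restock 16): 47 + 16 = 63
  Event 3 (sale 23): sell min(23,63)=23. stock: 63 - 23 = 40. total_sold = 23
  Event 4 (restock 10): 40 + 10 = 50
  Event 5 (return 4): 50 + 4 = 54
  Event 6 (sale 13): sell min(13,54)=13. stock: 54 - 13 = 41. total_sold = 36
  Event 7 (restock 37): 41 + 37 = 78
  Event 8 (sale 15): sell min(15,78)=15. stock: 78 - 15 = 63. total_sold = 51
  Event 9 (sale 22): sell min(22,63)=22. stock: 63 - 22 = 41. total_sold = 73
  Event 10 (restock 9): 41 + 9 = 50
Final: stock = 50, total_sold = 73

Checking against threshold 13:
  After event 1: stock=47 > 13
  After event 2: stock=63 > 13
  After event 3: stock=40 > 13
  After event 4: stock=50 > 13
  After event 5: stock=54 > 13
  After event 6: stock=41 > 13
  After event 7: stock=78 > 13
  After event 8: stock=63 > 13
  After event 9: stock=41 > 13
  After event 10: stock=50 > 13
Alert events: []. Count = 0

Answer: 0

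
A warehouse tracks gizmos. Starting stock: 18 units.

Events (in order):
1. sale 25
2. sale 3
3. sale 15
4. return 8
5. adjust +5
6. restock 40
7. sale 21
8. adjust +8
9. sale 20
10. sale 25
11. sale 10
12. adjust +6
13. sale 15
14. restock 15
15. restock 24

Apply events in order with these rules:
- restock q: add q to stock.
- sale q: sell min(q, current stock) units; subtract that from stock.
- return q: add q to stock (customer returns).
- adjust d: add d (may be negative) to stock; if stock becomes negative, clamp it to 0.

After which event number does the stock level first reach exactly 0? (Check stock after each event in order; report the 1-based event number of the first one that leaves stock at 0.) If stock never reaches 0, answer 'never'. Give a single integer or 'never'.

Processing events:
Start: stock = 18
  Event 1 (sale 25): sell min(25,18)=18. stock: 18 - 18 = 0. total_sold = 18
  Event 2 (sale 3): sell min(3,0)=0. stock: 0 - 0 = 0. total_sold = 18
  Event 3 (sale 15): sell min(15,0)=0. stock: 0 - 0 = 0. total_sold = 18
  Event 4 (return 8): 0 + 8 = 8
  Event 5 (adjust +5): 8 + 5 = 13
  Event 6 (restock 40): 13 + 40 = 53
  Event 7 (sale 21): sell min(21,53)=21. stock: 53 - 21 = 32. total_sold = 39
  Event 8 (adjust +8): 32 + 8 = 40
  Event 9 (sale 20): sell min(20,40)=20. stock: 40 - 20 = 20. total_sold = 59
  Event 10 (sale 25): sell min(25,20)=20. stock: 20 - 20 = 0. total_sold = 79
  Event 11 (sale 10): sell min(10,0)=0. stock: 0 - 0 = 0. total_sold = 79
  Event 12 (adjust +6): 0 + 6 = 6
  Event 13 (sale 15): sell min(15,6)=6. stock: 6 - 6 = 0. total_sold = 85
  Event 14 (restock 15): 0 + 15 = 15
  Event 15 (restock 24): 15 + 24 = 39
Final: stock = 39, total_sold = 85

First zero at event 1.

Answer: 1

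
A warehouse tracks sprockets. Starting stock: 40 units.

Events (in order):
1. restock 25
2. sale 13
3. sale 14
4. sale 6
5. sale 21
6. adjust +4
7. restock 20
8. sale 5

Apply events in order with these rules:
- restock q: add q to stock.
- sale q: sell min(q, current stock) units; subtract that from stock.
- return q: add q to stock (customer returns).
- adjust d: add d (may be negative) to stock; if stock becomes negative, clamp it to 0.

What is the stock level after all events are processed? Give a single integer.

Processing events:
Start: stock = 40
  Event 1 (restock 25): 40 + 25 = 65
  Event 2 (sale 13): sell min(13,65)=13. stock: 65 - 13 = 52. total_sold = 13
  Event 3 (sale 14): sell min(14,52)=14. stock: 52 - 14 = 38. total_sold = 27
  Event 4 (sale 6): sell min(6,38)=6. stock: 38 - 6 = 32. total_sold = 33
  Event 5 (sale 21): sell min(21,32)=21. stock: 32 - 21 = 11. total_sold = 54
  Event 6 (adjust +4): 11 + 4 = 15
  Event 7 (restock 20): 15 + 20 = 35
  Event 8 (sale 5): sell min(5,35)=5. stock: 35 - 5 = 30. total_sold = 59
Final: stock = 30, total_sold = 59

Answer: 30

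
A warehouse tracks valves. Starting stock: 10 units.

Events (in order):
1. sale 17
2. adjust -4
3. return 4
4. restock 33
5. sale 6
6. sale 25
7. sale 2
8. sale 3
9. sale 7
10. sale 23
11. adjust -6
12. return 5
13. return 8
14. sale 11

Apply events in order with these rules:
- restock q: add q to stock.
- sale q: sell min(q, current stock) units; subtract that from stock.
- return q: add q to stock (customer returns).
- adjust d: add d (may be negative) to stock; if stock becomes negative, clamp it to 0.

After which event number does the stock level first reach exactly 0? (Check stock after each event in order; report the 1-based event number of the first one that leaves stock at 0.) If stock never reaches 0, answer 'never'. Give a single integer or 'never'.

Answer: 1

Derivation:
Processing events:
Start: stock = 10
  Event 1 (sale 17): sell min(17,10)=10. stock: 10 - 10 = 0. total_sold = 10
  Event 2 (adjust -4): 0 + -4 = 0 (clamped to 0)
  Event 3 (return 4): 0 + 4 = 4
  Event 4 (restock 33): 4 + 33 = 37
  Event 5 (sale 6): sell min(6,37)=6. stock: 37 - 6 = 31. total_sold = 16
  Event 6 (sale 25): sell min(25,31)=25. stock: 31 - 25 = 6. total_sold = 41
  Event 7 (sale 2): sell min(2,6)=2. stock: 6 - 2 = 4. total_sold = 43
  Event 8 (sale 3): sell min(3,4)=3. stock: 4 - 3 = 1. total_sold = 46
  Event 9 (sale 7): sell min(7,1)=1. stock: 1 - 1 = 0. total_sold = 47
  Event 10 (sale 23): sell min(23,0)=0. stock: 0 - 0 = 0. total_sold = 47
  Event 11 (adjust -6): 0 + -6 = 0 (clamped to 0)
  Event 12 (return 5): 0 + 5 = 5
  Event 13 (return 8): 5 + 8 = 13
  Event 14 (sale 11): sell min(11,13)=11. stock: 13 - 11 = 2. total_sold = 58
Final: stock = 2, total_sold = 58

First zero at event 1.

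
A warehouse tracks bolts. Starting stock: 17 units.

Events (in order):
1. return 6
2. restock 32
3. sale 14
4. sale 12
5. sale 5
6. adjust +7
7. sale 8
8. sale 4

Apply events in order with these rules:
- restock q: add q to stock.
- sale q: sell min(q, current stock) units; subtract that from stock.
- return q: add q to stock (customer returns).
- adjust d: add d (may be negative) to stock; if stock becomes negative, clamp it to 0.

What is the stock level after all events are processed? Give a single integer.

Answer: 19

Derivation:
Processing events:
Start: stock = 17
  Event 1 (return 6): 17 + 6 = 23
  Event 2 (restock 32): 23 + 32 = 55
  Event 3 (sale 14): sell min(14,55)=14. stock: 55 - 14 = 41. total_sold = 14
  Event 4 (sale 12): sell min(12,41)=12. stock: 41 - 12 = 29. total_sold = 26
  Event 5 (sale 5): sell min(5,29)=5. stock: 29 - 5 = 24. total_sold = 31
  Event 6 (adjust +7): 24 + 7 = 31
  Event 7 (sale 8): sell min(8,31)=8. stock: 31 - 8 = 23. total_sold = 39
  Event 8 (sale 4): sell min(4,23)=4. stock: 23 - 4 = 19. total_sold = 43
Final: stock = 19, total_sold = 43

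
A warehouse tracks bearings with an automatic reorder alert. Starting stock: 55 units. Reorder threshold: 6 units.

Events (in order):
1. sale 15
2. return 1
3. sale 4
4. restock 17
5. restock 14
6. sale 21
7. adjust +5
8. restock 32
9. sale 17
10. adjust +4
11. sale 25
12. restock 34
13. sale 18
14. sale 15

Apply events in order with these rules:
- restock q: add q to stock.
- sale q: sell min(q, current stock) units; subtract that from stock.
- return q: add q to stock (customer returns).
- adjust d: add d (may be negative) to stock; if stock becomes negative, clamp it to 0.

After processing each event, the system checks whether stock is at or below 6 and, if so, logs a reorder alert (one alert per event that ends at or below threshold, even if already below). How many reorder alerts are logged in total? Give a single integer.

Processing events:
Start: stock = 55
  Event 1 (sale 15): sell min(15,55)=15. stock: 55 - 15 = 40. total_sold = 15
  Event 2 (return 1): 40 + 1 = 41
  Event 3 (sale 4): sell min(4,41)=4. stock: 41 - 4 = 37. total_sold = 19
  Event 4 (restock 17): 37 + 17 = 54
  Event 5 (restock 14): 54 + 14 = 68
  Event 6 (sale 21): sell min(21,68)=21. stock: 68 - 21 = 47. total_sold = 40
  Event 7 (adjust +5): 47 + 5 = 52
  Event 8 (restock 32): 52 + 32 = 84
  Event 9 (sale 17): sell min(17,84)=17. stock: 84 - 17 = 67. total_sold = 57
  Event 10 (adjust +4): 67 + 4 = 71
  Event 11 (sale 25): sell min(25,71)=25. stock: 71 - 25 = 46. total_sold = 82
  Event 12 (restock 34): 46 + 34 = 80
  Event 13 (sale 18): sell min(18,80)=18. stock: 80 - 18 = 62. total_sold = 100
  Event 14 (sale 15): sell min(15,62)=15. stock: 62 - 15 = 47. total_sold = 115
Final: stock = 47, total_sold = 115

Checking against threshold 6:
  After event 1: stock=40 > 6
  After event 2: stock=41 > 6
  After event 3: stock=37 > 6
  After event 4: stock=54 > 6
  After event 5: stock=68 > 6
  After event 6: stock=47 > 6
  After event 7: stock=52 > 6
  After event 8: stock=84 > 6
  After event 9: stock=67 > 6
  After event 10: stock=71 > 6
  After event 11: stock=46 > 6
  After event 12: stock=80 > 6
  After event 13: stock=62 > 6
  After event 14: stock=47 > 6
Alert events: []. Count = 0

Answer: 0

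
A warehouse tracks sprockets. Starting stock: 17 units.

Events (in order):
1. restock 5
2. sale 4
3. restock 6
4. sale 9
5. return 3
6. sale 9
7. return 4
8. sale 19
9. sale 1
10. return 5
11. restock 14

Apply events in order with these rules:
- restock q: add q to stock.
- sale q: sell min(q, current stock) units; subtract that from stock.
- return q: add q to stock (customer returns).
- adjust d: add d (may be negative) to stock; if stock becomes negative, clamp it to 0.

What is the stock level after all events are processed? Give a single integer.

Answer: 19

Derivation:
Processing events:
Start: stock = 17
  Event 1 (restock 5): 17 + 5 = 22
  Event 2 (sale 4): sell min(4,22)=4. stock: 22 - 4 = 18. total_sold = 4
  Event 3 (restock 6): 18 + 6 = 24
  Event 4 (sale 9): sell min(9,24)=9. stock: 24 - 9 = 15. total_sold = 13
  Event 5 (return 3): 15 + 3 = 18
  Event 6 (sale 9): sell min(9,18)=9. stock: 18 - 9 = 9. total_sold = 22
  Event 7 (return 4): 9 + 4 = 13
  Event 8 (sale 19): sell min(19,13)=13. stock: 13 - 13 = 0. total_sold = 35
  Event 9 (sale 1): sell min(1,0)=0. stock: 0 - 0 = 0. total_sold = 35
  Event 10 (return 5): 0 + 5 = 5
  Event 11 (restock 14): 5 + 14 = 19
Final: stock = 19, total_sold = 35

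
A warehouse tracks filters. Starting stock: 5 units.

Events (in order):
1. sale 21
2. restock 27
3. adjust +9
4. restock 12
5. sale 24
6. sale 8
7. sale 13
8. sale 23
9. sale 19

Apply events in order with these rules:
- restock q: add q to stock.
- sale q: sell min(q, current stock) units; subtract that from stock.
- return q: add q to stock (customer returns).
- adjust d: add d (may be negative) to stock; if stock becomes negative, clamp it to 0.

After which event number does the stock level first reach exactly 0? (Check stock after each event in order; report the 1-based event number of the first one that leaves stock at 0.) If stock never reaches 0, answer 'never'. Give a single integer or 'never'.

Answer: 1

Derivation:
Processing events:
Start: stock = 5
  Event 1 (sale 21): sell min(21,5)=5. stock: 5 - 5 = 0. total_sold = 5
  Event 2 (restock 27): 0 + 27 = 27
  Event 3 (adjust +9): 27 + 9 = 36
  Event 4 (restock 12): 36 + 12 = 48
  Event 5 (sale 24): sell min(24,48)=24. stock: 48 - 24 = 24. total_sold = 29
  Event 6 (sale 8): sell min(8,24)=8. stock: 24 - 8 = 16. total_sold = 37
  Event 7 (sale 13): sell min(13,16)=13. stock: 16 - 13 = 3. total_sold = 50
  Event 8 (sale 23): sell min(23,3)=3. stock: 3 - 3 = 0. total_sold = 53
  Event 9 (sale 19): sell min(19,0)=0. stock: 0 - 0 = 0. total_sold = 53
Final: stock = 0, total_sold = 53

First zero at event 1.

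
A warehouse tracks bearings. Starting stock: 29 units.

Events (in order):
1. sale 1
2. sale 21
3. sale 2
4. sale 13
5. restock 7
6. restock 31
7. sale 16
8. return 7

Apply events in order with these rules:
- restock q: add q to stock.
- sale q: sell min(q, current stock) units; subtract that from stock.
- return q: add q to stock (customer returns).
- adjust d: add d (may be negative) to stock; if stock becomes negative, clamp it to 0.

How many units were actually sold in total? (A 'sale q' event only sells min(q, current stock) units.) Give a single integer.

Answer: 45

Derivation:
Processing events:
Start: stock = 29
  Event 1 (sale 1): sell min(1,29)=1. stock: 29 - 1 = 28. total_sold = 1
  Event 2 (sale 21): sell min(21,28)=21. stock: 28 - 21 = 7. total_sold = 22
  Event 3 (sale 2): sell min(2,7)=2. stock: 7 - 2 = 5. total_sold = 24
  Event 4 (sale 13): sell min(13,5)=5. stock: 5 - 5 = 0. total_sold = 29
  Event 5 (restock 7): 0 + 7 = 7
  Event 6 (restock 31): 7 + 31 = 38
  Event 7 (sale 16): sell min(16,38)=16. stock: 38 - 16 = 22. total_sold = 45
  Event 8 (return 7): 22 + 7 = 29
Final: stock = 29, total_sold = 45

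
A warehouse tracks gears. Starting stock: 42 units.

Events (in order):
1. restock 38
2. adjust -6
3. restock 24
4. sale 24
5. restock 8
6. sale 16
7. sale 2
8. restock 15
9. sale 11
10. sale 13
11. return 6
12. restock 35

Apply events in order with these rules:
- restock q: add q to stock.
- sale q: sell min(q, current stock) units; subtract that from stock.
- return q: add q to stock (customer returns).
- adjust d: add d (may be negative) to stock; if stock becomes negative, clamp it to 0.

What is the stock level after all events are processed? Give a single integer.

Answer: 96

Derivation:
Processing events:
Start: stock = 42
  Event 1 (restock 38): 42 + 38 = 80
  Event 2 (adjust -6): 80 + -6 = 74
  Event 3 (restock 24): 74 + 24 = 98
  Event 4 (sale 24): sell min(24,98)=24. stock: 98 - 24 = 74. total_sold = 24
  Event 5 (restock 8): 74 + 8 = 82
  Event 6 (sale 16): sell min(16,82)=16. stock: 82 - 16 = 66. total_sold = 40
  Event 7 (sale 2): sell min(2,66)=2. stock: 66 - 2 = 64. total_sold = 42
  Event 8 (restock 15): 64 + 15 = 79
  Event 9 (sale 11): sell min(11,79)=11. stock: 79 - 11 = 68. total_sold = 53
  Event 10 (sale 13): sell min(13,68)=13. stock: 68 - 13 = 55. total_sold = 66
  Event 11 (return 6): 55 + 6 = 61
  Event 12 (restock 35): 61 + 35 = 96
Final: stock = 96, total_sold = 66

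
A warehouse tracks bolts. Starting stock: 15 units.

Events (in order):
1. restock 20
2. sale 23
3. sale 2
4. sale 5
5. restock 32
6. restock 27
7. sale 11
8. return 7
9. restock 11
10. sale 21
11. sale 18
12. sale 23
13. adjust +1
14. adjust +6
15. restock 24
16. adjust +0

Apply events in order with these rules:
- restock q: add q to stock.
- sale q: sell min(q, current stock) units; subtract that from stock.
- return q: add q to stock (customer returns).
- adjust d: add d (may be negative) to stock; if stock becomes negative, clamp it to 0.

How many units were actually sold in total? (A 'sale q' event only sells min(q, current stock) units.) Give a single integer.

Answer: 103

Derivation:
Processing events:
Start: stock = 15
  Event 1 (restock 20): 15 + 20 = 35
  Event 2 (sale 23): sell min(23,35)=23. stock: 35 - 23 = 12. total_sold = 23
  Event 3 (sale 2): sell min(2,12)=2. stock: 12 - 2 = 10. total_sold = 25
  Event 4 (sale 5): sell min(5,10)=5. stock: 10 - 5 = 5. total_sold = 30
  Event 5 (restock 32): 5 + 32 = 37
  Event 6 (restock 27): 37 + 27 = 64
  Event 7 (sale 11): sell min(11,64)=11. stock: 64 - 11 = 53. total_sold = 41
  Event 8 (return 7): 53 + 7 = 60
  Event 9 (restock 11): 60 + 11 = 71
  Event 10 (sale 21): sell min(21,71)=21. stock: 71 - 21 = 50. total_sold = 62
  Event 11 (sale 18): sell min(18,50)=18. stock: 50 - 18 = 32. total_sold = 80
  Event 12 (sale 23): sell min(23,32)=23. stock: 32 - 23 = 9. total_sold = 103
  Event 13 (adjust +1): 9 + 1 = 10
  Event 14 (adjust +6): 10 + 6 = 16
  Event 15 (restock 24): 16 + 24 = 40
  Event 16 (adjust +0): 40 + 0 = 40
Final: stock = 40, total_sold = 103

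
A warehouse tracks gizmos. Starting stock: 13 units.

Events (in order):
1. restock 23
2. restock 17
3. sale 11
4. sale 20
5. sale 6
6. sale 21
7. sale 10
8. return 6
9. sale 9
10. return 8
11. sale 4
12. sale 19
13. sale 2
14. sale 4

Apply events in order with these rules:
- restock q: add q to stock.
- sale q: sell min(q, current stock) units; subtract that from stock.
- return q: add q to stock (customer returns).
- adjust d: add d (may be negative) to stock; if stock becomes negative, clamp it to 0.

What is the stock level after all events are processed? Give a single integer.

Processing events:
Start: stock = 13
  Event 1 (restock 23): 13 + 23 = 36
  Event 2 (restock 17): 36 + 17 = 53
  Event 3 (sale 11): sell min(11,53)=11. stock: 53 - 11 = 42. total_sold = 11
  Event 4 (sale 20): sell min(20,42)=20. stock: 42 - 20 = 22. total_sold = 31
  Event 5 (sale 6): sell min(6,22)=6. stock: 22 - 6 = 16. total_sold = 37
  Event 6 (sale 21): sell min(21,16)=16. stock: 16 - 16 = 0. total_sold = 53
  Event 7 (sale 10): sell min(10,0)=0. stock: 0 - 0 = 0. total_sold = 53
  Event 8 (return 6): 0 + 6 = 6
  Event 9 (sale 9): sell min(9,6)=6. stock: 6 - 6 = 0. total_sold = 59
  Event 10 (return 8): 0 + 8 = 8
  Event 11 (sale 4): sell min(4,8)=4. stock: 8 - 4 = 4. total_sold = 63
  Event 12 (sale 19): sell min(19,4)=4. stock: 4 - 4 = 0. total_sold = 67
  Event 13 (sale 2): sell min(2,0)=0. stock: 0 - 0 = 0. total_sold = 67
  Event 14 (sale 4): sell min(4,0)=0. stock: 0 - 0 = 0. total_sold = 67
Final: stock = 0, total_sold = 67

Answer: 0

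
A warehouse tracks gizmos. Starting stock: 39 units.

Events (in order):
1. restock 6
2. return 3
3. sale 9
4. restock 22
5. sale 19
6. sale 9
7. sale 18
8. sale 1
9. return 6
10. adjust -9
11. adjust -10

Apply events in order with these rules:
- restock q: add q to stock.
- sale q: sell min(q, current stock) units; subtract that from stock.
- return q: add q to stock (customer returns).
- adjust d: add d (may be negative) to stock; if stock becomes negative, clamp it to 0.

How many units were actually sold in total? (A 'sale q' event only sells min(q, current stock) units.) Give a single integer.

Processing events:
Start: stock = 39
  Event 1 (restock 6): 39 + 6 = 45
  Event 2 (return 3): 45 + 3 = 48
  Event 3 (sale 9): sell min(9,48)=9. stock: 48 - 9 = 39. total_sold = 9
  Event 4 (restock 22): 39 + 22 = 61
  Event 5 (sale 19): sell min(19,61)=19. stock: 61 - 19 = 42. total_sold = 28
  Event 6 (sale 9): sell min(9,42)=9. stock: 42 - 9 = 33. total_sold = 37
  Event 7 (sale 18): sell min(18,33)=18. stock: 33 - 18 = 15. total_sold = 55
  Event 8 (sale 1): sell min(1,15)=1. stock: 15 - 1 = 14. total_sold = 56
  Event 9 (return 6): 14 + 6 = 20
  Event 10 (adjust -9): 20 + -9 = 11
  Event 11 (adjust -10): 11 + -10 = 1
Final: stock = 1, total_sold = 56

Answer: 56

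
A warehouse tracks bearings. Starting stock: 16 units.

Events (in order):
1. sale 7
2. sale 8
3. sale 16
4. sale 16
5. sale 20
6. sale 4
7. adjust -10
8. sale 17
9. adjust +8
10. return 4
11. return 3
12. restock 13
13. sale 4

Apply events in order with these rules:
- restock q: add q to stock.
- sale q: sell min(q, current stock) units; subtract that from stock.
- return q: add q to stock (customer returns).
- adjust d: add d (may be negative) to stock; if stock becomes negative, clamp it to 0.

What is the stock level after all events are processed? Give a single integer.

Answer: 24

Derivation:
Processing events:
Start: stock = 16
  Event 1 (sale 7): sell min(7,16)=7. stock: 16 - 7 = 9. total_sold = 7
  Event 2 (sale 8): sell min(8,9)=8. stock: 9 - 8 = 1. total_sold = 15
  Event 3 (sale 16): sell min(16,1)=1. stock: 1 - 1 = 0. total_sold = 16
  Event 4 (sale 16): sell min(16,0)=0. stock: 0 - 0 = 0. total_sold = 16
  Event 5 (sale 20): sell min(20,0)=0. stock: 0 - 0 = 0. total_sold = 16
  Event 6 (sale 4): sell min(4,0)=0. stock: 0 - 0 = 0. total_sold = 16
  Event 7 (adjust -10): 0 + -10 = 0 (clamped to 0)
  Event 8 (sale 17): sell min(17,0)=0. stock: 0 - 0 = 0. total_sold = 16
  Event 9 (adjust +8): 0 + 8 = 8
  Event 10 (return 4): 8 + 4 = 12
  Event 11 (return 3): 12 + 3 = 15
  Event 12 (restock 13): 15 + 13 = 28
  Event 13 (sale 4): sell min(4,28)=4. stock: 28 - 4 = 24. total_sold = 20
Final: stock = 24, total_sold = 20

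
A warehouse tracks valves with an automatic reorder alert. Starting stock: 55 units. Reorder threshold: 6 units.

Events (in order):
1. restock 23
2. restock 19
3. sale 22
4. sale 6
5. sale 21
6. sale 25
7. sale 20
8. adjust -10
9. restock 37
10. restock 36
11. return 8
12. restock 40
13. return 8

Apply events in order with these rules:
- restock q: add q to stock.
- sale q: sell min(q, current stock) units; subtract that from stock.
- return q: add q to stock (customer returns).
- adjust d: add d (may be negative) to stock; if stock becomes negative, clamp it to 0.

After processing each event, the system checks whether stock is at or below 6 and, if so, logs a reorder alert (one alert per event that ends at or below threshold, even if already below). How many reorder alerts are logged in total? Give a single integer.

Processing events:
Start: stock = 55
  Event 1 (restock 23): 55 + 23 = 78
  Event 2 (restock 19): 78 + 19 = 97
  Event 3 (sale 22): sell min(22,97)=22. stock: 97 - 22 = 75. total_sold = 22
  Event 4 (sale 6): sell min(6,75)=6. stock: 75 - 6 = 69. total_sold = 28
  Event 5 (sale 21): sell min(21,69)=21. stock: 69 - 21 = 48. total_sold = 49
  Event 6 (sale 25): sell min(25,48)=25. stock: 48 - 25 = 23. total_sold = 74
  Event 7 (sale 20): sell min(20,23)=20. stock: 23 - 20 = 3. total_sold = 94
  Event 8 (adjust -10): 3 + -10 = 0 (clamped to 0)
  Event 9 (restock 37): 0 + 37 = 37
  Event 10 (restock 36): 37 + 36 = 73
  Event 11 (return 8): 73 + 8 = 81
  Event 12 (restock 40): 81 + 40 = 121
  Event 13 (return 8): 121 + 8 = 129
Final: stock = 129, total_sold = 94

Checking against threshold 6:
  After event 1: stock=78 > 6
  After event 2: stock=97 > 6
  After event 3: stock=75 > 6
  After event 4: stock=69 > 6
  After event 5: stock=48 > 6
  After event 6: stock=23 > 6
  After event 7: stock=3 <= 6 -> ALERT
  After event 8: stock=0 <= 6 -> ALERT
  After event 9: stock=37 > 6
  After event 10: stock=73 > 6
  After event 11: stock=81 > 6
  After event 12: stock=121 > 6
  After event 13: stock=129 > 6
Alert events: [7, 8]. Count = 2

Answer: 2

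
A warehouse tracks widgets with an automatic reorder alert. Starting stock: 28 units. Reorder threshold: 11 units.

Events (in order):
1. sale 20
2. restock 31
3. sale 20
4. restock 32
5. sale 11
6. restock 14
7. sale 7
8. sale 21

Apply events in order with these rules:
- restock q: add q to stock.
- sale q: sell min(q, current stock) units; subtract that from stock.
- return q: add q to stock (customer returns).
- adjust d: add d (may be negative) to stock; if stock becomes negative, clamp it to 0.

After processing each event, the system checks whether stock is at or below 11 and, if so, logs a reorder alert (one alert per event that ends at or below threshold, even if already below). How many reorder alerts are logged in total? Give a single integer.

Processing events:
Start: stock = 28
  Event 1 (sale 20): sell min(20,28)=20. stock: 28 - 20 = 8. total_sold = 20
  Event 2 (restock 31): 8 + 31 = 39
  Event 3 (sale 20): sell min(20,39)=20. stock: 39 - 20 = 19. total_sold = 40
  Event 4 (restock 32): 19 + 32 = 51
  Event 5 (sale 11): sell min(11,51)=11. stock: 51 - 11 = 40. total_sold = 51
  Event 6 (restock 14): 40 + 14 = 54
  Event 7 (sale 7): sell min(7,54)=7. stock: 54 - 7 = 47. total_sold = 58
  Event 8 (sale 21): sell min(21,47)=21. stock: 47 - 21 = 26. total_sold = 79
Final: stock = 26, total_sold = 79

Checking against threshold 11:
  After event 1: stock=8 <= 11 -> ALERT
  After event 2: stock=39 > 11
  After event 3: stock=19 > 11
  After event 4: stock=51 > 11
  After event 5: stock=40 > 11
  After event 6: stock=54 > 11
  After event 7: stock=47 > 11
  After event 8: stock=26 > 11
Alert events: [1]. Count = 1

Answer: 1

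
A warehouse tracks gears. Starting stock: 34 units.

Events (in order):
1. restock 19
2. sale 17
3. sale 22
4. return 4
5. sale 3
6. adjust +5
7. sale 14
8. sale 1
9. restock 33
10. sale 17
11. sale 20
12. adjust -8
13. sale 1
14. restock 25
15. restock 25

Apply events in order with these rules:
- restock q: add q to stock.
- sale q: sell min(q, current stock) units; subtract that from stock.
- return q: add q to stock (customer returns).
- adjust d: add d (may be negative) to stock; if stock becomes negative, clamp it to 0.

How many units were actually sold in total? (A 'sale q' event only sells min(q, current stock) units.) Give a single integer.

Processing events:
Start: stock = 34
  Event 1 (restock 19): 34 + 19 = 53
  Event 2 (sale 17): sell min(17,53)=17. stock: 53 - 17 = 36. total_sold = 17
  Event 3 (sale 22): sell min(22,36)=22. stock: 36 - 22 = 14. total_sold = 39
  Event 4 (return 4): 14 + 4 = 18
  Event 5 (sale 3): sell min(3,18)=3. stock: 18 - 3 = 15. total_sold = 42
  Event 6 (adjust +5): 15 + 5 = 20
  Event 7 (sale 14): sell min(14,20)=14. stock: 20 - 14 = 6. total_sold = 56
  Event 8 (sale 1): sell min(1,6)=1. stock: 6 - 1 = 5. total_sold = 57
  Event 9 (restock 33): 5 + 33 = 38
  Event 10 (sale 17): sell min(17,38)=17. stock: 38 - 17 = 21. total_sold = 74
  Event 11 (sale 20): sell min(20,21)=20. stock: 21 - 20 = 1. total_sold = 94
  Event 12 (adjust -8): 1 + -8 = 0 (clamped to 0)
  Event 13 (sale 1): sell min(1,0)=0. stock: 0 - 0 = 0. total_sold = 94
  Event 14 (restock 25): 0 + 25 = 25
  Event 15 (restock 25): 25 + 25 = 50
Final: stock = 50, total_sold = 94

Answer: 94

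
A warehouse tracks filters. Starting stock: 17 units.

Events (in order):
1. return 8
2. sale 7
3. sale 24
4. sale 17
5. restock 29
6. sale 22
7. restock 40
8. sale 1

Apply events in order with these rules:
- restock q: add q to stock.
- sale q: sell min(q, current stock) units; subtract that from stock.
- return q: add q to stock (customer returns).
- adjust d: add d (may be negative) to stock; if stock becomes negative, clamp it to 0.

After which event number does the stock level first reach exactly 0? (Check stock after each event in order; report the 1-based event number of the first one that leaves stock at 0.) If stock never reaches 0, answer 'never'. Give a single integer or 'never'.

Processing events:
Start: stock = 17
  Event 1 (return 8): 17 + 8 = 25
  Event 2 (sale 7): sell min(7,25)=7. stock: 25 - 7 = 18. total_sold = 7
  Event 3 (sale 24): sell min(24,18)=18. stock: 18 - 18 = 0. total_sold = 25
  Event 4 (sale 17): sell min(17,0)=0. stock: 0 - 0 = 0. total_sold = 25
  Event 5 (restock 29): 0 + 29 = 29
  Event 6 (sale 22): sell min(22,29)=22. stock: 29 - 22 = 7. total_sold = 47
  Event 7 (restock 40): 7 + 40 = 47
  Event 8 (sale 1): sell min(1,47)=1. stock: 47 - 1 = 46. total_sold = 48
Final: stock = 46, total_sold = 48

First zero at event 3.

Answer: 3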